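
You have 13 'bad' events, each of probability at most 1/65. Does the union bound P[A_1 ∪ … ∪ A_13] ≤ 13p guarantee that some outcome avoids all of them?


Union bound: P[∪_{i=1}^{13} A_i] ≤ Σ_i P[A_i] ≤ 13·p = 13·(1/65) = 1/5.
Numerically: 1/5 ≈ 0.200.
Is 1/5 < 1? YES.
Since P[∪ A_i] ≤ 1/5 < 1, the complement has P[∩ A_i^c] ≥ 1 − 1/5 = 4/5 > 0, so some outcome avoids every A_i.

13·p = 1/5 ≈ 0.200; existence CERTIFIED by the union bound.


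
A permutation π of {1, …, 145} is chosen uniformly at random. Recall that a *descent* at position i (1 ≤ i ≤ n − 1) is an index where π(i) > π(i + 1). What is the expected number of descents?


Write X = Σ X_I over i = 1, …, 144, with X_I the indicator of one descent.
There are 144 indicators.
For each fixed i, the pair (π(i), π(i+1)) is a uniformly random ordered pair of distinct values from {1, …, 145}; by symmetry P[π(i) > π(i+1)] = 1/2.
By linearity: E[X] = 144 · (1/2) = (145 − 1) · (1/2) = 72 ≈ 72.000.

E[X] = 72 = 72.000.


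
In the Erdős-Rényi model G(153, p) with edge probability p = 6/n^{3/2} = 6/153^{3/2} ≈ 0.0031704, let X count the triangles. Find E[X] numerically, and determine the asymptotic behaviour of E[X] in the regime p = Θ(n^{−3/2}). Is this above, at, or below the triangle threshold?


Number of potential triangles: C(153, 3) = 585276.
Each occurs with probability p³ ≈ (0.0031704)³ ≈ 3.1867083e-08.
By linearity: E[X] = C(153, 3)·p³ ≈ 585276 · 3.1867083e-08 ≈ 0.01865.
Since α = 3/2 > 1, p = c/n^{3/2} = o(1/n) is below the triangle threshold p ~ 1/n. Asymptotically E[X] ~ (c³/6)·n^{3(1−α)} = (6³/6)·n^{-1.5} → 0, so by Markov's inequality G has no triangles w.h.p.

E[X] ≈ 0.01865; in regime p = Θ(1/n^{3/2}) E[X] tends to 0 (below the triangle threshold p ~ 1/n).


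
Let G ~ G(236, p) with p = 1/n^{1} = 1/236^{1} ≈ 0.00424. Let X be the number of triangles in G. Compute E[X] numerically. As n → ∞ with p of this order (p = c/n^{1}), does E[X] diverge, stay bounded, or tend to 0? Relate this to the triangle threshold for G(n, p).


Number of potential triangles: C(236, 3) = 2162940.
Each occurs with probability p³ ≈ (0.00424)³ ≈ 7.60789e-08.
By linearity: E[X] = C(236, 3)·p³ ≈ 2162940 · 7.60789e-08 ≈ 0.165.
Here α = 1, so p = 1/n is exactly at the triangle threshold p ~ 1/n. Asymptotically E[X] → c³/6 = 1³/6 = 1/6 ≈ 0.167, a bounded constant. In this regime the triangle count is asymptotically Poisson(c³/6).

E[X] ≈ 0.165; in regime p = Θ(1/n^{1}) E[X] stays bounded (at the triangle threshold p ~ 1/n).


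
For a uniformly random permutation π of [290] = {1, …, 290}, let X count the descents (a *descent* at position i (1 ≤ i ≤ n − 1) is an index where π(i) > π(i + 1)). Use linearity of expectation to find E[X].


Write X = Σ X_I over i = 1, …, 289, with X_I the indicator of one descent.
There are 289 indicators.
For each fixed i, the pair (π(i), π(i+1)) is a uniformly random ordered pair of distinct values from {1, …, 290}; by symmetry P[π(i) > π(i+1)] = 1/2.
By linearity: E[X] = 289 · (1/2) = (290 − 1) · (1/2) = 289/2 ≈ 144.500.

E[X] = 289/2 = 144.500.


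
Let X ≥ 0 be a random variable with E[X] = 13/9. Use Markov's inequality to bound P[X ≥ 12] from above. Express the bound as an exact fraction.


μ = E[X] = 13/9, a = 12.
Markov: P[X ≥ 12] ≤ μ/a = (13/9)/12 = 13/108.
Numerically: ≈ 0.12037.
(Since a = 12 > μ = 1.44444, the bound 13/108 is < 1 and informative.)

P[X ≥ 12] ≤ 13/108 ≈ 0.12037.


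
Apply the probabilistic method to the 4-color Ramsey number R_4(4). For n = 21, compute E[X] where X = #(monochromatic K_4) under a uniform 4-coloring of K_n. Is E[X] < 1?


E[X] = C(21, 4) · 4^{1 − 6} = 5985 · 4^{−5} = 5985/1024.
As a reduced fraction: E[X] = 5985/1024 ≈ 5.8447266.
Is E[X] < 1? NO.
Since E[X] ≥ 1, the first-moment bound is inconclusive at n = 21; it does NOT by itself certify R_4(4) > 21.

E[X] = 5985/1024 ≈ 5.8447266; E[X] ≥ 1; first-moment method inconclusive here.


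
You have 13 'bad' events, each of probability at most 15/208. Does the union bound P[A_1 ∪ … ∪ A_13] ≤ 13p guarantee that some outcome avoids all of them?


Union bound: P[∪_{i=1}^{13} A_i] ≤ Σ_i P[A_i] ≤ 13·p = 13·(15/208) = 15/16.
Numerically: 15/16 ≈ 0.93750.
Is 15/16 < 1? YES.
Since P[∪ A_i] ≤ 15/16 < 1, the complement has P[∩ A_i^c] ≥ 1 − 15/16 = 1/16 > 0, so some outcome avoids every A_i.

13·p = 15/16 ≈ 0.93750; existence CERTIFIED by the union bound.


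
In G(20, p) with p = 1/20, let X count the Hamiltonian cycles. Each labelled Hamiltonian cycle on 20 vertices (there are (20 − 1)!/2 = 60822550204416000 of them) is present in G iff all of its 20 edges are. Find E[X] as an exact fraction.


K_20 has (20 − 1)!/2 = 60822550204416000 labelled Hamiltonian cycles.
For each such Hamiltonian cycle H, let X_H = 1 if all 20 edges of H are present in G. Then P[X_H = 1] = p^{20} = (1/20)^{20} = 1/104857600000000000000000000.
By linearity of expectation: E[X] = Σ_H E[X_H] = 60822550204416000 · p^{20} = 60822550204416000 · 1/104857600000000000000000000 = 14849255421/25600000000000000000.
Numerically: E[X] ≈ 5.8e-10.

E[X] = 60822550204416000 · (1/20)^{20} = 14849255421/25600000000000000000 ≈ 5.8e-10.


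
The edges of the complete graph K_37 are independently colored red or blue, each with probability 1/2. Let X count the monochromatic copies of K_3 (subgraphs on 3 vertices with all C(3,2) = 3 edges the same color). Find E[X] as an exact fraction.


Let X = Σ_S X_S over the C(37, 3) = 7770 subsets S of size 3, where X_S = 1 if the K_3 on S is monochromatic.
For a fixed S, the K_3 on S has C(3, 2) = 3 edges. P[all 3 edges red] = (1/2)^3, and likewise for blue, so P[monochromatic] = 2·(1/2)^3 = 2^{1 − 3} = 1/4.
Summing: E[X] = C(37, 3) · 2^{1 − 3} = 7770 · 1/4 = 3885/2.
Numerically: E[X] ≈ 1942.500.

E[X] = C(37,3)·2^(1−C(3,2)) = 3885/2 ≈ 1942.500.


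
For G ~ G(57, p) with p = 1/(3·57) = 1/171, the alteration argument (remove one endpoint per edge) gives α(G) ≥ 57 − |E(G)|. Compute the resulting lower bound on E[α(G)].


E[|E(G)|] = C(57, 2)·p = 1596 · (1/171) = 28/3.
E[α(G)] ≥ n − E[|E(G)|] = 57 − 28/3 = 143/3.
Numerically: ≈ 47.66667.
(This is only a lower bound; the true E[α(G)] may be larger.)

E[α(G)] ≥ 143/3 ≈ 47.66667.


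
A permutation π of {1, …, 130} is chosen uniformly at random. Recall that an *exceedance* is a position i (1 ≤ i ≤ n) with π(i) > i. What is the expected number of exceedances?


Write X = Σ_{i=1}^{130} X_i, where X_i = 1_{π(i) > i}.
For each fixed i, π(i) is uniform over {1, …, 130} (marginal of a uniform permutation), so P[π(i) > i] = (n − i)/n. Summing: Σ_{i=1}^{130} (n − i)/n = (0 + 1 + … + 129)/130 = 130(130 − 1)/(2·130) = (130 − 1)/2.
Hence E[X] = Σ_{i=1}^{130} (130 − i)/130 = 129/2 ≈ 64.5000.

E[X] = 129/2 = 64.5000.


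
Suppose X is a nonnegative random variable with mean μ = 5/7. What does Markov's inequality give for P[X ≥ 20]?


μ = E[X] = 5/7, a = 20.
Markov: P[X ≥ 20] ≤ μ/a = (5/7)/20 = 1/28.
Numerically: ≈ 0.03571.
(Since a = 20 > μ = 0.71429, the bound 1/28 is < 1 and informative.)

P[X ≥ 20] ≤ 1/28 ≈ 0.03571.


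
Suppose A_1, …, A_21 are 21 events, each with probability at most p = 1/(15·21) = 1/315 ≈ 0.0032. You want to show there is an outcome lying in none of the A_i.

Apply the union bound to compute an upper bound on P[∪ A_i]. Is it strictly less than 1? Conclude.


Union bound: P[∪_{i=1}^{21} A_i] ≤ Σ_i P[A_i] ≤ 21·p = 21·(1/315) = 1/15.
Numerically: 1/15 ≈ 0.0667.
Is 1/15 < 1? YES.
Since P[∪ A_i] ≤ 1/15 < 1, the complement has P[∩ A_i^c] ≥ 1 − 1/15 = 14/15 > 0, so some outcome avoids every A_i.

21·p = 1/15 ≈ 0.0667; existence CERTIFIED by the union bound.


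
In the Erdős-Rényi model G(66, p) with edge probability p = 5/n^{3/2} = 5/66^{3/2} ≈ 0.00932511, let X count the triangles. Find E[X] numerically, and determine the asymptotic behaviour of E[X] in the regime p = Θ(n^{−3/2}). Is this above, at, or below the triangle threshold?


Number of potential triangles: C(66, 3) = 45760.
Each occurs with probability p³ ≈ (0.00932511)³ ≈ 8.10890669e-07.
By linearity: E[X] = C(66, 3)·p³ ≈ 45760 · 8.10890669e-07 ≈ 0.037106.
Since α = 3/2 > 1, p = c/n^{3/2} = o(1/n) is below the triangle threshold p ~ 1/n. Asymptotically E[X] ~ (c³/6)·n^{3(1−α)} = (5³/6)·n^{-1.5} → 0, so by Markov's inequality G has no triangles w.h.p.

E[X] ≈ 0.037106; in regime p = Θ(1/n^{3/2}) E[X] tends to 0 (below the triangle threshold p ~ 1/n).


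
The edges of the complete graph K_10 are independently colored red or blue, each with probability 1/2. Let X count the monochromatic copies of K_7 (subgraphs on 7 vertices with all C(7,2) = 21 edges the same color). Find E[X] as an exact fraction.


Let X = Σ_S X_S over the C(10, 7) = 120 subsets S of size 7, where X_S = 1 if the K_7 on S is monochromatic.
For a fixed S, the K_7 on S has C(7, 2) = 21 edges. P[all 21 edges red] = (1/2)^21, and likewise for blue, so P[monochromatic] = 2·(1/2)^21 = 2^{1 − 21} = 1/1048576.
By linearity of expectation: E[X] = C(10, 7) · 2^{1 − 21} = 120 · 1/1048576 = 15/131072.
Numerically: E[X] ≈ 0.00011.

E[X] = C(10,7)·2^(1−C(7,2)) = 15/131072 ≈ 0.00011.


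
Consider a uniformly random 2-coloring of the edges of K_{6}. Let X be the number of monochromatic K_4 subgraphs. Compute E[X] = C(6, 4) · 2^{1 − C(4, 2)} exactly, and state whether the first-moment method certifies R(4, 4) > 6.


E[X] = C(6, 4) · 2^{1 − 6} = 15 · 2^{−5} = 15/32.
As a reduced fraction: E[X] = 15/32 ≈ 0.4687500.
Is E[X] < 1? YES.
Since E[X] < 1, there exists a 2-coloring of K_{6} with no monochromatic K_4; hence R(4, 4) > 6.

E[X] = 15/32 ≈ 0.4687500; E[X] < 1, so R(4, 4) > 6.


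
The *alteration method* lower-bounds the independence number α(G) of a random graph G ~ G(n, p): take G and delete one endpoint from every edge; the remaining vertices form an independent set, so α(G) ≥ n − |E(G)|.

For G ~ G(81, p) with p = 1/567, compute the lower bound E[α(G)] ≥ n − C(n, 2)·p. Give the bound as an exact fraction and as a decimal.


E[|E(G)|] = C(81, 2)·p = 3240 · (1/567) = 40/7.
E[α(G)] ≥ n − E[|E(G)|] = 81 − 40/7 = 527/7.
Numerically: ≈ 75.2857.
(This is only a lower bound; the true E[α(G)] may be larger.)

E[α(G)] ≥ 527/7 ≈ 75.2857.


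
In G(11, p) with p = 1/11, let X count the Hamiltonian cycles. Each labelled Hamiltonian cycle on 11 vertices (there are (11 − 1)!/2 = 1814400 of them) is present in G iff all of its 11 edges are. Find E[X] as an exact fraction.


K_11 has (11 − 1)!/2 = 1814400 labelled Hamiltonian cycles.
For each such Hamiltonian cycle H, let X_H = 1 if all 11 edges of H are present in G. Then P[X_H = 1] = p^{11} = (1/11)^{11} = 1/285311670611.
Summing the indicators: E[X] = Σ_H E[X_H] = 1814400 · p^{11} = 1814400 · 1/285311670611 = 1814400/285311670611.
Numerically: E[X] ≈ 6.359e-06.

E[X] = 1814400 · (1/11)^{11} = 1814400/285311670611 ≈ 6.359e-06.


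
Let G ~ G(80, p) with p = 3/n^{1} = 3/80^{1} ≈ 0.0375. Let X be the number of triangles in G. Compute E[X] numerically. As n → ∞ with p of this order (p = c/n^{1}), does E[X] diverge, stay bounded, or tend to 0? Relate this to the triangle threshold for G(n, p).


Number of potential triangles: C(80, 3) = 82160.
Each occurs with probability p³ ≈ (0.0375)³ ≈ 5.2734375e-05.
By linearity: E[X] = C(80, 3)·p³ ≈ 82160 · 5.2734375e-05 ≈ 4.33266.
Here α = 1, so p = 3/n is exactly at the triangle threshold p ~ 1/n. Asymptotically E[X] → c³/6 = 3³/6 = 9/2 ≈ 4.50000, a bounded constant. In this regime the triangle count is asymptotically Poisson(c³/6).

E[X] ≈ 4.33266; in regime p = Θ(1/n^{1}) E[X] stays bounded (at the triangle threshold p ~ 1/n).


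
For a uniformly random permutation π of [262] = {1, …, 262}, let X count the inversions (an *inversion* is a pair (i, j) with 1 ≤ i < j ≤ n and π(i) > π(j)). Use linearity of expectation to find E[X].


Write X = Σ X_I over the C(262, 2) = 34191 pairs i < j, with X_I the indicator of one inversion.
There are 34191 indicators.
For each fixed pair i < j, the values π(i) and π(j) are two distinct elements of {1, …, 262} in uniformly random order; by symmetry P[π(i) > π(j)] = 1/2.
By linearity: E[X] = 34191 · (1/2) = C(262, 2) · (1/2) = 34191/2 = 34191/2 ≈ 17095.5000.

E[X] = 34191/2 = 17095.5000.


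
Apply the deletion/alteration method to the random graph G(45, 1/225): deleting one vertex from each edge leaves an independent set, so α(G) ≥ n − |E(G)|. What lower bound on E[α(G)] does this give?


E[|E(G)|] = C(45, 2)·p = 990 · (1/225) = 22/5.
E[α(G)] ≥ n − E[|E(G)|] = 45 − 22/5 = 203/5.
Numerically: ≈ 40.600000.
(This is only a lower bound; the true E[α(G)] may be larger.)

E[α(G)] ≥ 203/5 ≈ 40.600000.


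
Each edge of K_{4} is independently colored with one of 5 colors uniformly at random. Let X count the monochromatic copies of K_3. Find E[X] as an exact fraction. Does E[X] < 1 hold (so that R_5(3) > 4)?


E[X] = C(4, 3) · 5^{1 − 3} = 4 · 5^{−2} = 4/25.
As a reduced fraction: E[X] = 4/25 ≈ 0.160.
Is E[X] < 1? YES.
Since E[X] < 1, there exists a 5-coloring of K_{4} with no monochromatic K_3; hence R_5(3) > 4.

E[X] = 4/25 ≈ 0.160; E[X] < 1, so R_5(3) > 4.


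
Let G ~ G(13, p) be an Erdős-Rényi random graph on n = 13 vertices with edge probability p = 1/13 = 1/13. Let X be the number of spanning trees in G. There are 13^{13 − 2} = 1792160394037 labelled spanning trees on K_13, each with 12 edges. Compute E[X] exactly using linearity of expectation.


K_13 has 13^{13 − 2} = 1792160394037 labelled spanning trees.
For each such spanning tree H, let X_H = 1 if all 12 edges of H are present in G. Then P[X_H = 1] = p^{12} = (1/13)^{12} = 1/23298085122481.
Summing the indicators: E[X] = Σ_H E[X_H] = 1792160394037 · p^{12} = 1792160394037 · 1/23298085122481 = 1/13.
Numerically: E[X] ≈ 0.07692.

E[X] = 1792160394037 · (1/13)^{12} = 1/13 ≈ 0.07692.


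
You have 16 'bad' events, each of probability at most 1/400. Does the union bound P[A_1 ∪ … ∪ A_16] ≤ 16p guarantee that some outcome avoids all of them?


Union bound: P[∪_{i=1}^{16} A_i] ≤ Σ_i P[A_i] ≤ 16·p = 16·(1/400) = 1/25.
Numerically: 1/25 ≈ 0.040000.
Is 1/25 < 1? YES.
Since P[∪ A_i] ≤ 1/25 < 1, the complement has P[∩ A_i^c] ≥ 1 − 1/25 = 24/25 > 0, so some outcome avoids every A_i.

16·p = 1/25 ≈ 0.040000; existence CERTIFIED by the union bound.


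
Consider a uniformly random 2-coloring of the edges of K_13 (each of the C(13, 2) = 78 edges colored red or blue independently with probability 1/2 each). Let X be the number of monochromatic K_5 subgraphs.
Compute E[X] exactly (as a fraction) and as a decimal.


Let X = Σ_S X_S over the C(13, 5) = 1287 subsets S of size 5, where X_S = 1 if the K_5 on S is monochromatic.
For a fixed S, the K_5 on S has C(5, 2) = 10 edges. P[all 10 edges red] = (1/2)^10, and likewise for blue, so P[monochromatic] = 2·(1/2)^10 = 2^{1 − 10} = 1/512.
By linearity of expectation: E[X] = C(13, 5) · 2^{1 − 10} = 1287 · 1/512 = 1287/512.
Numerically: E[X] ≈ 2.51367.

E[X] = C(13,5)·2^(1−C(5,2)) = 1287/512 ≈ 2.51367.


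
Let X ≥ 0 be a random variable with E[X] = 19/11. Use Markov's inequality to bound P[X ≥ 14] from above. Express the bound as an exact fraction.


μ = E[X] = 19/11, a = 14.
Markov: P[X ≥ 14] ≤ μ/a = (19/11)/14 = 19/154.
Numerically: ≈ 0.123.
(Since a = 14 > μ = 1.727, the bound 19/154 is < 1 and informative.)

P[X ≥ 14] ≤ 19/154 ≈ 0.123.


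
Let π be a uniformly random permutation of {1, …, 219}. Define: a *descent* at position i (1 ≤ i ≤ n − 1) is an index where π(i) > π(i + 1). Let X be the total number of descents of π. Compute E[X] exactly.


Write X = Σ X_I over i = 1, …, 218, with X_I the indicator of one descent.
There are 218 indicators.
For each fixed i, the pair (π(i), π(i+1)) is a uniformly random ordered pair of distinct values from {1, …, 219}; by symmetry P[π(i) > π(i+1)] = 1/2.
By linearity: E[X] = 218 · (1/2) = (219 − 1) · (1/2) = 109 ≈ 109.0000.

E[X] = 109 = 109.0000.


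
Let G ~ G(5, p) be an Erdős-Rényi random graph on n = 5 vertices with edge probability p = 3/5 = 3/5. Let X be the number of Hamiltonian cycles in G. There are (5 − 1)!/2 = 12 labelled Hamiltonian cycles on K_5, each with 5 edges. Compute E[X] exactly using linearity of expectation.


K_5 has (5 − 1)!/2 = 12 labelled Hamiltonian cycles.
For each such Hamiltonian cycle H, let X_H = 1 if all 5 edges of H are present in G. Then P[X_H = 1] = p^{5} = (3/5)^{5} = 243/3125.
Summing the indicators: E[X] = Σ_H E[X_H] = 12 · p^{5} = 12 · 243/3125 = 2916/3125.
Numerically: E[X] ≈ 0.933.

E[X] = 12 · (3/5)^{5} = 2916/3125 ≈ 0.933.


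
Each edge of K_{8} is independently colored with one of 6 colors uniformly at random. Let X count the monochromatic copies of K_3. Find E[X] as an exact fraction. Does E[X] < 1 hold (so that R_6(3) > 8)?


E[X] = C(8, 3) · 6^{1 − 3} = 56 · 6^{−2} = 56/36.
As a reduced fraction: E[X] = 14/9 ≈ 1.55556.
Is E[X] < 1? NO.
Since E[X] ≥ 1, the first-moment bound is inconclusive at n = 8; it does NOT by itself certify R_6(3) > 8.

E[X] = 14/9 ≈ 1.55556; E[X] ≥ 1; first-moment method inconclusive here.


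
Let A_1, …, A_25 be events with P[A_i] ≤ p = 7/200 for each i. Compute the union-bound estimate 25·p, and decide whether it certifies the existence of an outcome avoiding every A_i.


Union bound: P[∪_{i=1}^{25} A_i] ≤ Σ_i P[A_i] ≤ 25·p = 25·(7/200) = 7/8.
Numerically: 7/8 ≈ 0.875000.
Is 7/8 < 1? YES.
Since P[∪ A_i] ≤ 7/8 < 1, the complement has P[∩ A_i^c] ≥ 1 − 7/8 = 1/8 > 0, so some outcome avoids every A_i.

25·p = 7/8 ≈ 0.875000; existence CERTIFIED by the union bound.


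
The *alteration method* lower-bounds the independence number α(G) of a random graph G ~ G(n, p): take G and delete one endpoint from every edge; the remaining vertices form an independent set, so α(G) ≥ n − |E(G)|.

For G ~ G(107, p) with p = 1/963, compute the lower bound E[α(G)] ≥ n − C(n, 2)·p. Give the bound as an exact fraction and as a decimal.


E[|E(G)|] = C(107, 2)·p = 5671 · (1/963) = 53/9.
E[α(G)] ≥ n − E[|E(G)|] = 107 − 53/9 = 910/9.
Numerically: ≈ 101.1111.
(This is only a lower bound; the true E[α(G)] may be larger.)

E[α(G)] ≥ 910/9 ≈ 101.1111.


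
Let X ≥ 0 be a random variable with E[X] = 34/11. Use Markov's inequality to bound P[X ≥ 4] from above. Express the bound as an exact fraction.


μ = E[X] = 34/11, a = 4.
Markov: P[X ≥ 4] ≤ μ/a = (34/11)/4 = 17/22.
Numerically: ≈ 0.7727.
(Since a = 4 > μ = 3.0909, the bound 17/22 is < 1 and informative.)

P[X ≥ 4] ≤ 17/22 ≈ 0.7727.


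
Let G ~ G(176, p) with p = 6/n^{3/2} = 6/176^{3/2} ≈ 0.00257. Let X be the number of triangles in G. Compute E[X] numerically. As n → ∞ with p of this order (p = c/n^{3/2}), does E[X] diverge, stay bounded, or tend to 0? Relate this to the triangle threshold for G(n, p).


Number of potential triangles: C(176, 3) = 893200.
Each occurs with probability p³ ≈ (0.00257)³ ≈ 1.696863e-08.
By linearity: E[X] = C(176, 3)·p³ ≈ 893200 · 1.696863e-08 ≈ 0.0152.
Since α = 3/2 > 1, p = c/n^{3/2} = o(1/n) is below the triangle threshold p ~ 1/n. Asymptotically E[X] ~ (c³/6)·n^{3(1−α)} = (6³/6)·n^{-1.5} → 0, so by Markov's inequality G has no triangles w.h.p.

E[X] ≈ 0.0152; in regime p = Θ(1/n^{3/2}) E[X] tends to 0 (below the triangle threshold p ~ 1/n).


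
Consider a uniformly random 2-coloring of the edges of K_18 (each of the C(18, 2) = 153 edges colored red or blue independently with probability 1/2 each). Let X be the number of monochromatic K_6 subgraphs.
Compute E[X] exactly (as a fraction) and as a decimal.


Let X = Σ_S X_S over the C(18, 6) = 18564 subsets S of size 6, where X_S = 1 if the K_6 on S is monochromatic.
For a fixed S, the K_6 on S has C(6, 2) = 15 edges. P[all 15 edges red] = (1/2)^15, and likewise for blue, so P[monochromatic] = 2·(1/2)^15 = 2^{1 − 15} = 1/16384.
Summing: E[X] = C(18, 6) · 2^{1 − 15} = 18564 · 1/16384 = 4641/4096.
Numerically: E[X] ≈ 1.13306.

E[X] = C(18,6)·2^(1−C(6,2)) = 4641/4096 ≈ 1.13306.


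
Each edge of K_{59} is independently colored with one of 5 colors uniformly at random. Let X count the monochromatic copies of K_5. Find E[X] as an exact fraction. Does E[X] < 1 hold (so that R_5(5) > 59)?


E[X] = C(59, 5) · 5^{1 − 10} = 5006386 · 5^{−9} = 5006386/1953125.
As a reduced fraction: E[X] = 5006386/1953125 ≈ 2.5632696.
Is E[X] < 1? NO.
Since E[X] ≥ 1, the first-moment bound is inconclusive at n = 59; it does NOT by itself certify R_5(5) > 59.

E[X] = 5006386/1953125 ≈ 2.5632696; E[X] ≥ 1; first-moment method inconclusive here.


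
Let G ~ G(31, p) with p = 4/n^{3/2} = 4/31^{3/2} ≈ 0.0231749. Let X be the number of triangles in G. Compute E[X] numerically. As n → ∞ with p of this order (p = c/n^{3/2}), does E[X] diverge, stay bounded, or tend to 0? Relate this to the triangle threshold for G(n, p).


Number of potential triangles: C(31, 3) = 4495.
Each occurs with probability p³ ≈ (0.0231749)³ ≈ 1.24466464e-05.
By linearity: E[X] = C(31, 3)·p³ ≈ 4495 · 1.24466464e-05 ≈ 0.055948.
Since α = 3/2 > 1, p = c/n^{3/2} = o(1/n) is below the triangle threshold p ~ 1/n. Asymptotically E[X] ~ (c³/6)·n^{3(1−α)} = (4³/6)·n^{-1.5} → 0, so by Markov's inequality G has no triangles w.h.p.

E[X] ≈ 0.055948; in regime p = Θ(1/n^{3/2}) E[X] tends to 0 (below the triangle threshold p ~ 1/n).


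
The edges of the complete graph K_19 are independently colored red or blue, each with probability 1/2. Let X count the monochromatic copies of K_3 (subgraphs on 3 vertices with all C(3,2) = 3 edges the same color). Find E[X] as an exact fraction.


Let X = Σ_S X_S over the C(19, 3) = 969 subsets S of size 3, where X_S = 1 if the K_3 on S is monochromatic.
For a fixed S, the K_3 on S has C(3, 2) = 3 edges. P[all 3 edges red] = (1/2)^3, and likewise for blue, so P[monochromatic] = 2·(1/2)^3 = 2^{1 − 3} = 1/4.
By linearity of expectation: E[X] = C(19, 3) · 2^{1 − 3} = 969 · 1/4 = 969/4.
Numerically: E[X] ≈ 242.25000.

E[X] = C(19,3)·2^(1−C(3,2)) = 969/4 ≈ 242.25000.


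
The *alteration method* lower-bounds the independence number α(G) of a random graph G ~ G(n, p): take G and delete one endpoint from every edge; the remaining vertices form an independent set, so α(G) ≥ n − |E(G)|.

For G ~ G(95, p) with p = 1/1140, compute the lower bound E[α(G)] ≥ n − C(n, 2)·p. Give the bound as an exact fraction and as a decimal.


E[|E(G)|] = C(95, 2)·p = 4465 · (1/1140) = 47/12.
E[α(G)] ≥ n − E[|E(G)|] = 95 − 47/12 = 1093/12.
Numerically: ≈ 91.083333.
(This is only a lower bound; the true E[α(G)] may be larger.)

E[α(G)] ≥ 1093/12 ≈ 91.083333.


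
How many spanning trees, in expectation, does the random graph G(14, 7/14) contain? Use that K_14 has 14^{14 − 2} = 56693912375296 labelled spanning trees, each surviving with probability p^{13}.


K_14 has 14^{14 − 2} = 56693912375296 labelled spanning trees.
For each such spanning tree H, let X_H = 1 if all 13 edges of H are present in G. Then P[X_H = 1] = p^{13} = (1/2)^{13} = 1/8192.
Summing the indicators: E[X] = Σ_H E[X_H] = 56693912375296 · p^{13} = 56693912375296 · 1/8192 = 13841287201/2.
Numerically: E[X] ≈ 6.92064e+09.

E[X] = 56693912375296 · (1/2)^{13} = 13841287201/2 ≈ 6.92064e+09.


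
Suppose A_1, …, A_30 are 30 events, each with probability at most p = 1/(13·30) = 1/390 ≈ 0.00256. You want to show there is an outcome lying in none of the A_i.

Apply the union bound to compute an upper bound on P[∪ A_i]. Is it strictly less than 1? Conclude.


Union bound: P[∪_{i=1}^{30} A_i] ≤ Σ_i P[A_i] ≤ 30·p = 30·(1/390) = 1/13.
Numerically: 1/13 ≈ 0.07692.
Is 1/13 < 1? YES.
Since P[∪ A_i] ≤ 1/13 < 1, the complement has P[∩ A_i^c] ≥ 1 − 1/13 = 12/13 > 0, so some outcome avoids every A_i.

30·p = 1/13 ≈ 0.07692; existence CERTIFIED by the union bound.


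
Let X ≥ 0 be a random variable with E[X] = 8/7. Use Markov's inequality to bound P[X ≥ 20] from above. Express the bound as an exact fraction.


μ = E[X] = 8/7, a = 20.
Markov: P[X ≥ 20] ≤ μ/a = (8/7)/20 = 2/35.
Numerically: ≈ 0.05714.
(Since a = 20 > μ = 1.14286, the bound 2/35 is < 1 and informative.)

P[X ≥ 20] ≤ 2/35 ≈ 0.05714.


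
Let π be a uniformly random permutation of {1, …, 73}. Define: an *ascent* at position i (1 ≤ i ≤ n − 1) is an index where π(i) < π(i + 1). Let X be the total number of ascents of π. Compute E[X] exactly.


Write X = Σ X_I over i = 1, …, 72, with X_I the indicator of one ascent.
There are 72 indicators.
For each fixed i, the pair (π(i), π(i+1)) is a uniformly random ordered pair of distinct values from {1, …, 73}; by symmetry P[π(i) < π(i+1)] = 1/2.
By linearity: E[X] = 72 · (1/2) = (73 − 1) · (1/2) = 36 ≈ 36.0000.

E[X] = 36 = 36.0000.


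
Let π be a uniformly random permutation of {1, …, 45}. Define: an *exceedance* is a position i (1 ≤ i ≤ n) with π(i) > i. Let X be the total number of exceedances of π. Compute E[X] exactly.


Write X = Σ_{i=1}^{45} X_i, where X_i = 1_{π(i) > i}.
For each fixed i, π(i) is uniform over {1, …, 45} (marginal of a uniform permutation), so P[π(i) > i] = (n − i)/n. Summing: Σ_{i=1}^{45} (n − i)/n = (0 + 1 + … + 44)/45 = 45(45 − 1)/(2·45) = (45 − 1)/2.
Hence E[X] = Σ_{i=1}^{45} (45 − i)/45 = 22 ≈ 22.0000.

E[X] = 22 = 22.0000.


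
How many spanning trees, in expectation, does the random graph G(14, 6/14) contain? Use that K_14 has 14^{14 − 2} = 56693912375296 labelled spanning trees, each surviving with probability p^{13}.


K_14 has 14^{14 − 2} = 56693912375296 labelled spanning trees.
For each such spanning tree H, let X_H = 1 if all 13 edges of H are present in G. Then P[X_H = 1] = p^{13} = (3/7)^{13} = 1594323/96889010407.
Summing the indicators: E[X] = Σ_H E[X_H] = 56693912375296 · p^{13} = 56693912375296 · 1594323/96889010407 = 6530347008/7.
Numerically: E[X] ≈ 9.33e+08.

E[X] = 56693912375296 · (3/7)^{13} = 6530347008/7 ≈ 9.33e+08.


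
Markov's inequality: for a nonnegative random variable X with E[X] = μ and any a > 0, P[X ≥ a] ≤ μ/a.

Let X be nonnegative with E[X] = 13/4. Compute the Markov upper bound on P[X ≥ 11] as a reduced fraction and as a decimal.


μ = E[X] = 13/4, a = 11.
Markov: P[X ≥ 11] ≤ μ/a = (13/4)/11 = 13/44.
Numerically: ≈ 0.2955.
(Since a = 11 > μ = 3.2500, the bound 13/44 is < 1 and informative.)

P[X ≥ 11] ≤ 13/44 ≈ 0.2955.


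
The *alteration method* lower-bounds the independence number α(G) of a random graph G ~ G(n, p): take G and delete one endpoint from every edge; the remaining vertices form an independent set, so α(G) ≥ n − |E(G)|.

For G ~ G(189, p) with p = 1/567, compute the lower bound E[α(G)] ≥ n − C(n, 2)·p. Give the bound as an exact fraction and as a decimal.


E[|E(G)|] = C(189, 2)·p = 17766 · (1/567) = 94/3.
E[α(G)] ≥ n − E[|E(G)|] = 189 − 94/3 = 473/3.
Numerically: ≈ 157.667.
(This is only a lower bound; the true E[α(G)] may be larger.)

E[α(G)] ≥ 473/3 ≈ 157.667.


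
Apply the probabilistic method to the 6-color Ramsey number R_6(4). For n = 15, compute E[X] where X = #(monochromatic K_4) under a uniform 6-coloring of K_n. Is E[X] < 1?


E[X] = C(15, 4) · 6^{1 − 6} = 1365 · 6^{−5} = 1365/7776.
As a reduced fraction: E[X] = 455/2592 ≈ 0.1755.
Is E[X] < 1? YES.
Since E[X] < 1, there exists a 6-coloring of K_{15} with no monochromatic K_4; hence R_6(4) > 15.

E[X] = 455/2592 ≈ 0.1755; E[X] < 1, so R_6(4) > 15.


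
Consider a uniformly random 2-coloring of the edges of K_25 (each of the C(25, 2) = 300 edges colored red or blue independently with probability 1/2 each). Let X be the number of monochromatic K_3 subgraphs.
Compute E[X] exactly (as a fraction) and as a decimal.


Let X = Σ_S X_S over the C(25, 3) = 2300 subsets S of size 3, where X_S = 1 if the K_3 on S is monochromatic.
For a fixed S, the K_3 on S has C(3, 2) = 3 edges. P[all 3 edges red] = (1/2)^3, and likewise for blue, so P[monochromatic] = 2·(1/2)^3 = 2^{1 − 3} = 1/4.
By linearity: E[X] = C(25, 3) · 2^{1 − 3} = 2300 · 1/4 = 575.
Numerically: E[X] ≈ 575.00000.

E[X] = C(25,3)·2^(1−C(3,2)) = 575 ≈ 575.00000.


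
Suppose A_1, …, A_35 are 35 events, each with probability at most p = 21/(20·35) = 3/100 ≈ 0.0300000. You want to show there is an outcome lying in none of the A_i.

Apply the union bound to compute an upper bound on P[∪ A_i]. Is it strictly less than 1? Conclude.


Union bound: P[∪_{i=1}^{35} A_i] ≤ Σ_i P[A_i] ≤ 35·p = 35·(3/100) = 21/20.
Numerically: 21/20 ≈ 1.0500000.
Is 21/20 < 1? NO.
Since the bound 21/20 is ≥ 1, the union bound is uninformative here; it does NOT by itself certify existence.

35·p = 21/20 ≈ 1.0500000; existence NOT certified by the union bound.


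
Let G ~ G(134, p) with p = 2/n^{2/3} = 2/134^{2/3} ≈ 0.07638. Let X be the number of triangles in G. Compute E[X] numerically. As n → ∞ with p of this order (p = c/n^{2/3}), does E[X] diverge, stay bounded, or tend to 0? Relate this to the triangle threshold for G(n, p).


Number of potential triangles: C(134, 3) = 392084.
Each occurs with probability p³ ≈ (0.07638)³ ≈ 4.455335e-04.
By linearity: E[X] = C(134, 3)·p³ ≈ 392084 · 4.455335e-04 ≈ 174.6866.
Since α = 2/3 < 1, p = c/n^{2/3} ≫ 1/n is above the triangle threshold p ~ 1/n. Asymptotically E[X] ~ (c³/6)·n^{3(1−α)} = (2³/6)·n^{1} → ∞; triangles are abundant w.h.p.

E[X] ≈ 174.6866; in regime p = Θ(1/n^{2/3}) E[X] diverges (above the triangle threshold p ~ 1/n).


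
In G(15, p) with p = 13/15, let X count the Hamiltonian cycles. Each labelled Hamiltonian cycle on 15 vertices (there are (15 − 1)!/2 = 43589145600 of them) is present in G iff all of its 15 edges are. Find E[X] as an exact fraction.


K_15 has (15 − 1)!/2 = 43589145600 labelled Hamiltonian cycles.
For each such Hamiltonian cycle H, let X_H = 1 if all 15 edges of H are present in G. Then P[X_H = 1] = p^{15} = (13/15)^{15} = 51185893014090757/437893890380859375.
Summing the indicators: E[X] = Σ_H E[X_H] = 43589145600 · p^{15} = 43589145600 · 51185893014090757/437893890380859375 = 367267381606127548722176/72081298828125.
Numerically: E[X] ≈ 5.09518e+09.

E[X] = 43589145600 · (13/15)^{15} = 367267381606127548722176/72081298828125 ≈ 5.09518e+09.


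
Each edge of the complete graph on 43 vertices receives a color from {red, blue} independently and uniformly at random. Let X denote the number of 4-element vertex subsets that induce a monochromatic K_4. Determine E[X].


Let X = Σ_S X_S over the C(43, 4) = 123410 subsets S of size 4, where X_S = 1 if the K_4 on S is monochromatic.
For a fixed S, the K_4 on S has C(4, 2) = 6 edges. P[all 6 edges red] = (1/2)^6, and likewise for blue, so P[monochromatic] = 2·(1/2)^6 = 2^{1 − 6} = 1/32.
By linearity: E[X] = C(43, 4) · 2^{1 − 6} = 123410 · 1/32 = 61705/16.
Numerically: E[X] ≈ 3856.562500.

E[X] = C(43,4)·2^(1−C(4,2)) = 61705/16 ≈ 3856.562500.


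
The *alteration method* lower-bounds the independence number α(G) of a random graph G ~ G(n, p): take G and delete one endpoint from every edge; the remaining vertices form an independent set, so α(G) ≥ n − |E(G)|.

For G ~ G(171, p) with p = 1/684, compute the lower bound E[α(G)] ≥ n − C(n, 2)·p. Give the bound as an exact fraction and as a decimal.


E[|E(G)|] = C(171, 2)·p = 14535 · (1/684) = 85/4.
E[α(G)] ≥ n − E[|E(G)|] = 171 − 85/4 = 599/4.
Numerically: ≈ 149.750000.
(This is only a lower bound; the true E[α(G)] may be larger.)

E[α(G)] ≥ 599/4 ≈ 149.750000.


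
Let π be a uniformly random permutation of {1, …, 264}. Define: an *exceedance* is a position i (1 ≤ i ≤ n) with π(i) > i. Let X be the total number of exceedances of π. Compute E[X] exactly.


Write X = Σ_{i=1}^{264} X_i, where X_i = 1_{π(i) > i}.
For each fixed i, π(i) is uniform over {1, …, 264} (marginal of a uniform permutation), so P[π(i) > i] = (n − i)/n. Summing: Σ_{i=1}^{264} (n − i)/n = (0 + 1 + … + 263)/264 = 264(264 − 1)/(2·264) = (264 − 1)/2.
Hence E[X] = Σ_{i=1}^{264} (264 − i)/264 = 263/2 ≈ 131.500.

E[X] = 263/2 = 131.500.


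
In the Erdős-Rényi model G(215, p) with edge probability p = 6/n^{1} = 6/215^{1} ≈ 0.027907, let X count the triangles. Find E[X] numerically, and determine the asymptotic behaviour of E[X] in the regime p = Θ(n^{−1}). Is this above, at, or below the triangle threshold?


Number of potential triangles: C(215, 3) = 1633355.
Each occurs with probability p³ ≈ (0.027907)³ ≈ 2.1733935e-05.
By linearity: E[X] = C(215, 3)·p³ ≈ 1633355 · 2.1733935e-05 ≈ 35.49923.
Here α = 1, so p = 6/n is exactly at the triangle threshold p ~ 1/n. Asymptotically E[X] → c³/6 = 6³/6 = 36 ≈ 36.00000, a bounded constant. In this regime the triangle count is asymptotically Poisson(c³/6).

E[X] ≈ 35.49923; in regime p = Θ(1/n^{1}) E[X] stays bounded (at the triangle threshold p ~ 1/n).


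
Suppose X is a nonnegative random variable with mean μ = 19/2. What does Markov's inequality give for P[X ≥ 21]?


μ = E[X] = 19/2, a = 21.
Markov: P[X ≥ 21] ≤ μ/a = (19/2)/21 = 19/42.
Numerically: ≈ 0.452381.
(Since a = 21 > μ = 9.500000, the bound 19/42 is < 1 and informative.)

P[X ≥ 21] ≤ 19/42 ≈ 0.452381.


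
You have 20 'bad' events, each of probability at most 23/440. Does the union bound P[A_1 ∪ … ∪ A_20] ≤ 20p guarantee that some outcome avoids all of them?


Union bound: P[∪_{i=1}^{20} A_i] ≤ Σ_i P[A_i] ≤ 20·p = 20·(23/440) = 23/22.
Numerically: 23/22 ≈ 1.0455.
Is 23/22 < 1? NO.
Since the bound 23/22 is ≥ 1, the union bound is uninformative here; it does NOT by itself certify existence.

20·p = 23/22 ≈ 1.0455; existence NOT certified by the union bound.


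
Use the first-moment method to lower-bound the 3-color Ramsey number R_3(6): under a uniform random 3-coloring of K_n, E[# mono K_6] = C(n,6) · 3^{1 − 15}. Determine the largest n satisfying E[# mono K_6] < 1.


We need C(n, 6) · 3^{1 − 15} < 1, i.e. C(n, 6) < 3^{15 − 1} = 4782969.
Check values of n near the boundary:
  n = 37: C(37, 6) = 2324784; 2324784 < 4782969? YES
  n = 38: C(38, 6) = 2760681; 2760681 < 4782969? YES
  n = 39: C(39, 6) = 3262623; 3262623 < 4782969? YES
  n = 40: C(40, 6) = 3838380; 3838380 < 4782969? YES
  n = 41: C(41, 6) = 4496388; 4496388 < 4782969? YES
  n = 42: C(42, 6) = 5245786; 5245786 < 4782969? NO
  n = 43: C(43, 6) = 6096454; 6096454 < 4782969? NO
  n = 44: C(44, 6) = 7059052; 7059052 < 4782969? NO
The largest n with C(n, 6) < 4782969 is n = 41 (where E[X] = 1498796/1594323 ≈ 0.9400830). Hence R_3(6) > 41, i.e. R_3(6) ≥ 42.

Largest n = 41; hence R_3(6) > 41.


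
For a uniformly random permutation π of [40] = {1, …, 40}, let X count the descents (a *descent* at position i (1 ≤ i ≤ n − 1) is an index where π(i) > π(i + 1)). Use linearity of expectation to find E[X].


Write X = Σ X_I over i = 1, …, 39, with X_I the indicator of one descent.
There are 39 indicators.
For each fixed i, the pair (π(i), π(i+1)) is a uniformly random ordered pair of distinct values from {1, …, 40}; by symmetry P[π(i) > π(i+1)] = 1/2.
By linearity: E[X] = 39 · (1/2) = (40 − 1) · (1/2) = 39/2 ≈ 19.50000.

E[X] = 39/2 = 19.50000.


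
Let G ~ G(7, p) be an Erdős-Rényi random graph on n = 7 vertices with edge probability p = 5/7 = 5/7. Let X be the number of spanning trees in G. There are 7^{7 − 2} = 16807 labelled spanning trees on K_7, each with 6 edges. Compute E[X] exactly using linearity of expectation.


K_7 has 7^{7 − 2} = 16807 labelled spanning trees.
For each such spanning tree H, let X_H = 1 if all 6 edges of H are present in G. Then P[X_H = 1] = p^{6} = (5/7)^{6} = 15625/117649.
By linearity: E[X] = Σ_H E[X_H] = 16807 · p^{6} = 16807 · 15625/117649 = 15625/7.
Numerically: E[X] ≈ 2.23e+03.

E[X] = 16807 · (5/7)^{6} = 15625/7 ≈ 2.23e+03.


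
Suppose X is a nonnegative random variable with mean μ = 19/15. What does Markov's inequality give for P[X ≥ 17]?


μ = E[X] = 19/15, a = 17.
Markov: P[X ≥ 17] ≤ μ/a = (19/15)/17 = 19/255.
Numerically: ≈ 0.074510.
(Since a = 17 > μ = 1.266667, the bound 19/255 is < 1 and informative.)

P[X ≥ 17] ≤ 19/255 ≈ 0.074510.


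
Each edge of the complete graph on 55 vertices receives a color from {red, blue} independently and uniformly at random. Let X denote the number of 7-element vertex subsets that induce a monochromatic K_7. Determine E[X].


Let X = Σ_S X_S over the C(55, 7) = 202927725 subsets S of size 7, where X_S = 1 if the K_7 on S is monochromatic.
For a fixed S, the K_7 on S has C(7, 2) = 21 edges. P[all 21 edges red] = (1/2)^21, and likewise for blue, so P[monochromatic] = 2·(1/2)^21 = 2^{1 − 21} = 1/1048576.
Summing: E[X] = C(55, 7) · 2^{1 − 21} = 202927725 · 1/1048576 = 202927725/1048576.
Numerically: E[X] ≈ 193.52696.

E[X] = C(55,7)·2^(1−C(7,2)) = 202927725/1048576 ≈ 193.52696.


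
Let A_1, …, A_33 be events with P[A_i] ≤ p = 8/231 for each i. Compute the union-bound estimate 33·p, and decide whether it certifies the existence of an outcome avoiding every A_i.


Union bound: P[∪_{i=1}^{33} A_i] ≤ Σ_i P[A_i] ≤ 33·p = 33·(8/231) = 8/7.
Numerically: 8/7 ≈ 1.14286.
Is 8/7 < 1? NO.
Since the bound 8/7 is ≥ 1, the union bound is uninformative here; it does NOT by itself certify existence.

33·p = 8/7 ≈ 1.14286; existence NOT certified by the union bound.


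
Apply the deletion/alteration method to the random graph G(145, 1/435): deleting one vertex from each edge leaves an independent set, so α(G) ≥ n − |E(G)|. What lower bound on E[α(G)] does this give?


E[|E(G)|] = C(145, 2)·p = 10440 · (1/435) = 24.
E[α(G)] ≥ n − E[|E(G)|] = 145 − 24 = 121.
Numerically: ≈ 121.000.
(This is only a lower bound; the true E[α(G)] may be larger.)

E[α(G)] ≥ 121 ≈ 121.000.


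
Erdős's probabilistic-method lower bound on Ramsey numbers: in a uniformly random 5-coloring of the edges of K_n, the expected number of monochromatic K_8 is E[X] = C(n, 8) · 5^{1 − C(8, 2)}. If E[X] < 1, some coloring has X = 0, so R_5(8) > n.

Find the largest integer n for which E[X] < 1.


We need C(n, 8) · 5^{1 − 28} < 1, i.e. C(n, 8) < 5^{28 − 1} = 7450580596923828125.
Check values of n near the boundary:
  n = 861: C(861, 8) = 7250034996615275865; 7250034996615275865 < 7450580596923828125? YES
  n = 862: C(862, 8) = 7317951015318931845; 7317951015318931845 < 7450580596923828125? YES
  n = 863: C(863, 8) = 7386423071602617757; 7386423071602617757 < 7450580596923828125? YES
  n = 864: C(864, 8) = 7455455062926006708; 7455455062926006708 < 7450580596923828125? NO
  n = 865: C(865, 8) = 7525050909487743060; 7525050909487743060 < 7450580596923828125? NO
The largest n with C(n, 8) < 7450580596923828125 is n = 863 (where E[X] = 7386423071602617757/7450580596923828125 ≈ 0.9914). Hence R_5(8) > 863, i.e. R_5(8) ≥ 864.

Largest n = 863; hence R_5(8) > 863.


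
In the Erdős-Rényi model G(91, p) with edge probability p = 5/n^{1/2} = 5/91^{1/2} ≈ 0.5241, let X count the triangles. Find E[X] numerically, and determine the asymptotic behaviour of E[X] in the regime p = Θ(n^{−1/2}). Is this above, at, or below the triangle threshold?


Number of potential triangles: C(91, 3) = 121485.
Each occurs with probability p³ ≈ (0.5241)³ ≈ 1.439952e-01.
By linearity: E[X] = C(91, 3)·p³ ≈ 121485 · 1.439952e-01 ≈ 17493.2532.
Since α = 1/2 < 1, p = c/n^{1/2} ≫ 1/n is above the triangle threshold p ~ 1/n. Asymptotically E[X] ~ (c³/6)·n^{3(1−α)} = (5³/6)·n^{1.5} → ∞; triangles are abundant w.h.p.

E[X] ≈ 17493.2532; in regime p = Θ(1/n^{1/2}) E[X] diverges (above the triangle threshold p ~ 1/n).
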